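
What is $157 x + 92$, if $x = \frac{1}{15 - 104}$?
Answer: $\frac{8031}{89} \approx 90.236$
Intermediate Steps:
$x = - \frac{1}{89}$ ($x = \frac{1}{-89} = - \frac{1}{89} \approx -0.011236$)
$157 x + 92 = 157 \left(- \frac{1}{89}\right) + 92 = - \frac{157}{89} + 92 = \frac{8031}{89}$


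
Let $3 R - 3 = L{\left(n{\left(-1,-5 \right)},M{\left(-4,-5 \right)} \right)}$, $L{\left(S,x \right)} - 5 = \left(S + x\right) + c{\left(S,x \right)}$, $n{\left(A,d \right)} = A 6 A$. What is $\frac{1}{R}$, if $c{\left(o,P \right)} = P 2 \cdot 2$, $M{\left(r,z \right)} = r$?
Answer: $- \frac{1}{2} \approx -0.5$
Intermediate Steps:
$n{\left(A,d \right)} = 6 A^{2}$ ($n{\left(A,d \right)} = 6 A A = 6 A^{2}$)
$c{\left(o,P \right)} = 4 P$ ($c{\left(o,P \right)} = 2 P 2 = 4 P$)
$L{\left(S,x \right)} = 5 + S + 5 x$ ($L{\left(S,x \right)} = 5 + \left(\left(S + x\right) + 4 x\right) = 5 + \left(S + 5 x\right) = 5 + S + 5 x$)
$R = -2$ ($R = 1 + \frac{5 + 6 \left(-1\right)^{2} + 5 \left(-4\right)}{3} = 1 + \frac{5 + 6 \cdot 1 - 20}{3} = 1 + \frac{5 + 6 - 20}{3} = 1 + \frac{1}{3} \left(-9\right) = 1 - 3 = -2$)
$\frac{1}{R} = \frac{1}{-2} = - \frac{1}{2}$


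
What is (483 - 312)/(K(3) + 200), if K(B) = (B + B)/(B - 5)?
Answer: 171/197 ≈ 0.86802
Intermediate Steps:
K(B) = 2*B/(-5 + B) (K(B) = (2*B)/(-5 + B) = 2*B/(-5 + B))
(483 - 312)/(K(3) + 200) = (483 - 312)/(2*3/(-5 + 3) + 200) = 171/(2*3/(-2) + 200) = 171/(2*3*(-½) + 200) = 171/(-3 + 200) = 171/197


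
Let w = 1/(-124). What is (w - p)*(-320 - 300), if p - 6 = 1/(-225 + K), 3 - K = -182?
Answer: 7419/2 ≈ 3709.5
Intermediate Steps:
K = 185 (K = 3 - 1*(-182) = 3 + 182 = 185)
p = 239/40 (p = 6 + 1/(-225 + 185) = 6 + 1/(-40) = 6 - 1/40 = 239/40 ≈ 5.9750)
w = -1/124 ≈ -0.0080645
(w - p)*(-320 - 300) = (-1/124 - 1*239/40)*(-320 - 300) = (-1/124 - 239/40)*(-620) = -7419/1240*(-620) = 7419/2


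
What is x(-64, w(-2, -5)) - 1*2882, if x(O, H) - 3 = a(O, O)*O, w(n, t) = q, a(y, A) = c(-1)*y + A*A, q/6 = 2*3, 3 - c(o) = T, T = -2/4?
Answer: -250687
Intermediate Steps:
T = -½ (T = -2*¼ = -½ ≈ -0.50000)
c(o) = 7/2 (c(o) = 3 - 1*(-½) = 3 + ½ = 7/2)
q = 36 (q = 6*(2*3) = 6*6 = 36)
a(y, A) = A² + 7*y/2 (a(y, A) = 7*y/2 + A*A = 7*y/2 + A² = A² + 7*y/2)
w(n, t) = 36
x(O, H) = 3 + O*(O² + 7*O/2) (x(O, H) = 3 + (O² + 7*O/2)*O = 3 + O*(O² + 7*O/2))
x(-64, w(-2, -5)) - 1*2882 = (3 + (-64)²*(7/2 - 64)) - 1*2882 = (3 + 4096*(-121/2)) - 2882 = (3 - 247808) - 2882 = -247805 - 2882 = -250687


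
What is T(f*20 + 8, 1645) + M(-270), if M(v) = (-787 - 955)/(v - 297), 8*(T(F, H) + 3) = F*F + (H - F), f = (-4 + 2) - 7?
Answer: 17804695/4536 ≈ 3925.2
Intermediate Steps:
f = -9 (f = -2 - 7 = -9)
T(F, H) = -3 - F/8 + H/8 + F**2/8 (T(F, H) = -3 + (F*F + (H - F))/8 = -3 + (F**2 + (H - F))/8 = -3 + (H + F**2 - F)/8 = -3 + (-F/8 + H/8 + F**2/8) = -3 - F/8 + H/8 + F**2/8)
M(v) = -1742/(-297 + v)
T(f*20 + 8, 1645) + M(-270) = (-3 - (-9*20 + 8)/8 + (1/8)*1645 + (-9*20 + 8)**2/8) - 1742/(-297 - 270) = (-3 - (-180 + 8)/8 + 1645/8 + (-180 + 8)**2/8) - 1742/(-567) = (-3 - 1/8*(-172) + 1645/8 + (1/8)*(-172)**2) - 1742*(-1/567) = (-3 + 43/2 + 1645/8 + (1/8)*29584) + 1742/567 = (-3 + 43/2 + 1645/8 + 3698) + 1742/567 = 31377/8 + 1742/567 = 17804695/4536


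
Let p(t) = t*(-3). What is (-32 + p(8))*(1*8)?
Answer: -448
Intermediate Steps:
p(t) = -3*t
(-32 + p(8))*(1*8) = (-32 - 3*8)*(1*8) = (-32 - 24)*8 = -56*8 = -448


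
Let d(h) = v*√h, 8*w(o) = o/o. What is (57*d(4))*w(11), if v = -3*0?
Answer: 0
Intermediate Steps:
v = 0
w(o) = ⅛ (w(o) = (o/o)/8 = (⅛)*1 = ⅛)
d(h) = 0 (d(h) = 0*√h = 0)
(57*d(4))*w(11) = (57*0)*(⅛) = 0*(⅛) = 0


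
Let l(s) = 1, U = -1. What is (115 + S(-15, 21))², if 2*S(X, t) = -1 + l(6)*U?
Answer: 12996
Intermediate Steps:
S(X, t) = -1 (S(X, t) = (-1 + 1*(-1))/2 = (-1 - 1)/2 = (½)*(-2) = -1)
(115 + S(-15, 21))² = (115 - 1)² = 114² = 12996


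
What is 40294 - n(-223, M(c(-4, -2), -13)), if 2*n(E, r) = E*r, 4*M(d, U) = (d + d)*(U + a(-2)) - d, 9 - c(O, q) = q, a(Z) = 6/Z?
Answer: 241403/8 ≈ 30175.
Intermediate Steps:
c(O, q) = 9 - q
M(d, U) = -d/4 + d*(-3 + U)/2 (M(d, U) = ((d + d)*(U + 6/(-2)) - d)/4 = ((2*d)*(U + 6*(-1/2)) - d)/4 = ((2*d)*(U - 3) - d)/4 = ((2*d)*(-3 + U) - d)/4 = (2*d*(-3 + U) - d)/4 = (-d + 2*d*(-3 + U))/4 = -d/4 + d*(-3 + U)/2)
n(E, r) = E*r/2 (n(E, r) = (E*r)/2 = E*r/2)
40294 - n(-223, M(c(-4, -2), -13)) = 40294 - (-223)*(9 - 1*(-2))*(-7 + 2*(-13))/4/2 = 40294 - (-223)*(9 + 2)*(-7 - 26)/4/2 = 40294 - (-223)*(1/4)*11*(-33)/2 = 40294 - (-223)*(-363)/(2*4) = 40294 - 1*80949/8 = 40294 - 80949/8 = 241403/8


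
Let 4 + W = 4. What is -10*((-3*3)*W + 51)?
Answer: -510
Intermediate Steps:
W = 0 (W = -4 + 4 = 0)
-10*((-3*3)*W + 51) = -10*(-3*3*0 + 51) = -10*(-9*0 + 51) = -10*(0 + 51) = -10*51 = -510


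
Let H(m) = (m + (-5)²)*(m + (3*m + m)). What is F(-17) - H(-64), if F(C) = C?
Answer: -12497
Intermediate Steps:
H(m) = 5*m*(25 + m) (H(m) = (m + 25)*(m + 4*m) = (25 + m)*(5*m) = 5*m*(25 + m))
F(-17) - H(-64) = -17 - 5*(-64)*(25 - 64) = -17 - 5*(-64)*(-39) = -17 - 1*12480 = -17 - 12480 = -12497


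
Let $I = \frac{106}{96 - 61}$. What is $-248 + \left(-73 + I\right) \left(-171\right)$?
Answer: $\frac{410099}{35} \approx 11717.0$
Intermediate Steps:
$I = \frac{106}{35}$ ($I = \frac{106}{96 - 61} = \frac{106}{35} \approx 3.0286$)
$-248 + \left(-73 + I\right) \left(-171\right) = -248 + \left(-73 + \frac{106}{35}\right) \left(-171\right) = -248 - - \frac{418779}{35} = -248 + \frac{418779}{35} = \frac{410099}{35}$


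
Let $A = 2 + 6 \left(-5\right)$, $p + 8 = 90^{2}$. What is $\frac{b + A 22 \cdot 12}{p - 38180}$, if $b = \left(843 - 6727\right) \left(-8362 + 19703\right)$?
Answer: $\frac{16684459}{7522} \approx 2218.1$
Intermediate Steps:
$p = 8092$ ($p = -8 + 90^{2} = -8 + 8100 = 8092$)
$A = -28$ ($A = 2 - 30 = -28$)
$b = -66730444$ ($b = \left(-5884\right) 11341 = -66730444$)
$\frac{b + A 22 \cdot 12}{p - 38180} = \frac{-66730444 + \left(-28\right) 22 \cdot 12}{8092 - 38180} = \frac{-66730444 - 7392}{-30088} = \left(-66730444 - 7392\right) \left(- \frac{1}{30088}\right) = \left(-66737836\right) \left(- \frac{1}{30088}\right) = \frac{16684459}{7522}$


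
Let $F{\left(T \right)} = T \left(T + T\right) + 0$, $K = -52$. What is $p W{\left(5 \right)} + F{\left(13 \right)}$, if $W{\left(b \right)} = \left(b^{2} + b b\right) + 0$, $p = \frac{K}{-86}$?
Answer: $\frac{15834}{43} \approx 368.23$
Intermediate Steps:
$p = \frac{26}{43}$ ($p = - \frac{52}{-86} = \left(-52\right) \left(- \frac{1}{86}\right) = \frac{26}{43} \approx 0.60465$)
$W{\left(b \right)} = 2 b^{2}$ ($W{\left(b \right)} = \left(b^{2} + b^{2}\right) + 0 = 2 b^{2} + 0 = 2 b^{2}$)
$F{\left(T \right)} = 2 T^{2}$ ($F{\left(T \right)} = T 2 T + 0 = 2 T^{2} + 0 = 2 T^{2}$)
$p W{\left(5 \right)} + F{\left(13 \right)} = \frac{26 \cdot 2 \cdot 5^{2}}{43} + 2 \cdot 13^{2} = \frac{26 \cdot 2 \cdot 25}{43} + 2 \cdot 169 = \frac{26}{43} \cdot 50 + 338 = \frac{1300}{43} + 338 = \frac{15834}{43}$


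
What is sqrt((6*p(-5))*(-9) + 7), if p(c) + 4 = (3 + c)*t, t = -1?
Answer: sqrt(115) ≈ 10.724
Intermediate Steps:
p(c) = -7 - c (p(c) = -4 + (3 + c)*(-1) = -4 + (-3 - c) = -7 - c)
sqrt((6*p(-5))*(-9) + 7) = sqrt((6*(-7 - 1*(-5)))*(-9) + 7) = sqrt((6*(-7 + 5))*(-9) + 7) = sqrt((6*(-2))*(-9) + 7) = sqrt(-12*(-9) + 7) = sqrt(108 + 7) = sqrt(115)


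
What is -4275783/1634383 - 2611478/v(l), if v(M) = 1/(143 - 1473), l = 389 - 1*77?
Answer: 5676646475662637/1634383 ≈ 3.4733e+9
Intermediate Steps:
l = 312 (l = 389 - 77 = 312)
v(M) = -1/1330 (v(M) = 1/(-1330) = -1/1330)
-4275783/1634383 - 2611478/v(l) = -4275783/1634383 - 2611478/(-1/1330) = -4275783*1/1634383 - 2611478*(-1330) = -4275783/1634383 + 3473265740 = 5676646475662637/1634383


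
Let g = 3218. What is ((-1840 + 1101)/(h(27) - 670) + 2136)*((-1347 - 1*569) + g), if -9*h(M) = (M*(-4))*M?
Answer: 481606545/173 ≈ 2.7839e+6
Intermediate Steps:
h(M) = 4*M²/9 (h(M) = -M*(-4)*M/9 = -(-4*M)*M/9 = -(-4)*M²/9 = 4*M²/9)
((-1840 + 1101)/(h(27) - 670) + 2136)*((-1347 - 1*569) + g) = ((-1840 + 1101)/((4/9)*27² - 670) + 2136)*((-1347 - 1*569) + 3218) = (-739/((4/9)*729 - 670) + 2136)*((-1347 - 569) + 3218) = (-739/(324 - 670) + 2136)*(-1916 + 3218) = (-739/(-346) + 2136)*1302 = (-739*(-1/346) + 2136)*1302 = (739/346 + 2136)*1302 = (739795/346)*1302 = 481606545/173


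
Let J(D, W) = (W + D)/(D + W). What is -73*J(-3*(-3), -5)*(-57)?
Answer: 4161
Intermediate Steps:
J(D, W) = 1 (J(D, W) = (D + W)/(D + W) = 1)
-73*J(-3*(-3), -5)*(-57) = -73*1*(-57) = -73*(-57) = 4161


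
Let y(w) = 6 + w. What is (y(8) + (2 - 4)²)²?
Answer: 324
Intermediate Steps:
(y(8) + (2 - 4)²)² = ((6 + 8) + (2 - 4)²)² = (14 + (-2)²)² = (14 + 4)² = 18² = 324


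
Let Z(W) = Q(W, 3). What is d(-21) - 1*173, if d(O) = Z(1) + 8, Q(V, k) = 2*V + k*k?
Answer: -154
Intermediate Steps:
Q(V, k) = k² + 2*V (Q(V, k) = 2*V + k² = k² + 2*V)
Z(W) = 9 + 2*W (Z(W) = 3² + 2*W = 9 + 2*W)
d(O) = 19 (d(O) = (9 + 2*1) + 8 = (9 + 2) + 8 = 11 + 8 = 19)
d(-21) - 1*173 = 19 - 1*173 = 19 - 173 = -154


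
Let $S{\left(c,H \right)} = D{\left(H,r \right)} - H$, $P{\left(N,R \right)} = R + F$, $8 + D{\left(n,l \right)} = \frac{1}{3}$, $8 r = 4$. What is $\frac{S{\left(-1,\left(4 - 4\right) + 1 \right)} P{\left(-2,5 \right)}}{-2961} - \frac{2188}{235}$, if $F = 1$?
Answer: $- \frac{137584}{14805} \approx -9.2931$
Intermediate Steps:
$r = \frac{1}{2}$ ($r = \frac{1}{8} \cdot 4 = \frac{1}{2} \approx 0.5$)
$D{\left(n,l \right)} = - \frac{23}{3}$ ($D{\left(n,l \right)} = -8 + \frac{1}{3} = - \frac{23}{3}$)
$P{\left(N,R \right)} = 1 + R$ ($P{\left(N,R \right)} = R + 1 = 1 + R$)
$S{\left(c,H \right)} = - \frac{23}{3} - H$
$\frac{S{\left(-1,\left(4 - 4\right) + 1 \right)} P{\left(-2,5 \right)}}{-2961} - \frac{2188}{235} = \frac{\left(- \frac{23}{3} - \left(\left(4 - 4\right) + 1\right)\right) \left(1 + 5\right)}{-2961} - \frac{2188}{235} = \left(- \frac{23}{3} - \left(0 + 1\right)\right) 6 \left(- \frac{1}{2961}\right) - \frac{2188}{235} = \left(- \frac{23}{3} - 1\right) 6 \left(- \frac{1}{2961}\right) - \frac{2188}{235} = \left(- \frac{26}{3}\right) 6 \left(- \frac{1}{2961}\right) - \frac{2188}{235} = \left(-52\right) \left(- \frac{1}{2961}\right) - \frac{2188}{235} = \frac{52}{2961} - \frac{2188}{235} = - \frac{137584}{14805}$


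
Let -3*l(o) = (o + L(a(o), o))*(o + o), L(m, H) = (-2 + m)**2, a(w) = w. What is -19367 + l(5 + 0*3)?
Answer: -58241/3 ≈ -19414.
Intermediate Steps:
l(o) = -2*o*(o + (-2 + o)**2)/3 (l(o) = -(o + (-2 + o)**2)*(o + o)/3 = -(o + (-2 + o)**2)*2*o/3 = -2*o*(o + (-2 + o)**2)/3)
-19367 + l(5 + 0*3) = -19367 - 2*(5 + 0*3)*((5 + 0*3) + (-2 + (5 + 0*3))**2)/3 = -19367 - 2*(5 + 0)*((5 + 0) + (-2 + (5 + 0))**2)/3 = -19367 - 2/3*5*(5 + (-2 + 5)**2) = -19367 - 2/3*5*(5 + 3**2) = -19367 - 2/3*5*(5 + 9) = -19367 - 2/3*5*14 = -19367 - 140/3 = -58241/3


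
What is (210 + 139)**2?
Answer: 121801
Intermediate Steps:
(210 + 139)**2 = 349**2 = 121801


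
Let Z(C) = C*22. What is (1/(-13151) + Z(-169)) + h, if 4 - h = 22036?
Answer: -338638251/13151 ≈ -25750.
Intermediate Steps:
Z(C) = 22*C
h = -22032 (h = 4 - 1*22036 = 4 - 22036 = -22032)
(1/(-13151) + Z(-169)) + h = (1/(-13151) + 22*(-169)) - 22032 = (-1/13151 - 3718) - 22032 = -48895419/13151 - 22032 = -338638251/13151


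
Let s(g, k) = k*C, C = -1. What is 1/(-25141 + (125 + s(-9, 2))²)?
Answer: -1/10012 ≈ -9.9880e-5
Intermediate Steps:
s(g, k) = -k (s(g, k) = k*(-1) = -k)
1/(-25141 + (125 + s(-9, 2))²) = 1/(-25141 + (125 - 1*2)²) = 1/(-25141 + (125 - 2)²) = 1/(-25141 + 123²) = 1/(-25141 + 15129) = 1/(-10012) = -1/10012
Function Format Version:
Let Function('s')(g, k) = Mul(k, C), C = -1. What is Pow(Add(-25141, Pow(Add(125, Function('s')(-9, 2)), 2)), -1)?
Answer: Rational(-1, 10012) ≈ -9.9880e-5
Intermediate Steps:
Function('s')(g, k) = Mul(-1, k) (Function('s')(g, k) = Mul(k, -1) = Mul(-1, k))
Pow(Add(-25141, Pow(Add(125, Function('s')(-9, 2)), 2)), -1) = Pow(Add(-25141, Pow(Add(125, Mul(-1, 2)), 2)), -1) = Pow(Add(-25141, Pow(Add(125, -2), 2)), -1) = Pow(Add(-25141, Pow(123, 2)), -1) = Pow(Add(-25141, 15129), -1) = Pow(-10012, -1) = Rational(-1, 10012)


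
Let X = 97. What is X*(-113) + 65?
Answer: -10896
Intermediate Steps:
X*(-113) + 65 = 97*(-113) + 65 = -10961 + 65 = -10896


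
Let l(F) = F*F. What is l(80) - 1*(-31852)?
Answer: 38252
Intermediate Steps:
l(F) = F²
l(80) - 1*(-31852) = 80² - 1*(-31852) = 6400 + 31852 = 38252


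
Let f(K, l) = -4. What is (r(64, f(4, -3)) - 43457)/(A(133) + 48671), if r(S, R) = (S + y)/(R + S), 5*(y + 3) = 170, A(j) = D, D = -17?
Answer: -521465/583848 ≈ -0.89315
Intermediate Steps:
A(j) = -17
y = 31 (y = -3 + (⅕)*170 = -3 + 34 = 31)
r(S, R) = (31 + S)/(R + S) (r(S, R) = (S + 31)/(R + S) = (31 + S)/(R + S))
(r(64, f(4, -3)) - 43457)/(A(133) + 48671) = ((31 + 64)/(-4 + 64) - 43457)/(-17 + 48671) = (95/60 - 43457)/48654 = ((1/60)*95 - 43457)*(1/48654) = (19/12 - 43457)*(1/48654) = -521465/12*1/48654 = -521465/583848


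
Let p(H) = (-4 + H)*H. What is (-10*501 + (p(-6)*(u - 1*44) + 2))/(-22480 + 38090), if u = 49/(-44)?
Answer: -84863/171710 ≈ -0.49422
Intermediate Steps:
p(H) = H*(-4 + H)
u = -49/44 (u = 49*(-1/44) = -49/44 ≈ -1.1136)
(-10*501 + (p(-6)*(u - 1*44) + 2))/(-22480 + 38090) = (-10*501 + ((-6*(-4 - 6))*(-49/44 - 1*44) + 2))/(-22480 + 38090) = (-5010 + ((-6*(-10))*(-49/44 - 44) + 2))/15610 = (-5010 + (60*(-1985/44) + 2))*(1/15610) = (-5010 + (-29775/11 + 2))*(1/15610) = (-5010 - 29753/11)*(1/15610) = -84863/11*1/15610 = -84863/171710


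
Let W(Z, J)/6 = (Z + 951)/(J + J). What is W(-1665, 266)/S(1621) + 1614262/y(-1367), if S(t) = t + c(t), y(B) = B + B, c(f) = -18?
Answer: -24582998018/41634719 ≈ -590.44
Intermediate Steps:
W(Z, J) = 3*(951 + Z)/J (W(Z, J) = 6*((Z + 951)/(J + J)) = 6*((951 + Z)/((2*J))) = 6*((951 + Z)*(1/(2*J))) = 6*((951 + Z)/(2*J)) = 3*(951 + Z)/J)
y(B) = 2*B
S(t) = -18 + t (S(t) = t - 18 = -18 + t)
W(-1665, 266)/S(1621) + 1614262/y(-1367) = (3*(951 - 1665)/266)/(-18 + 1621) + 1614262/((2*(-1367))) = (3*(1/266)*(-714))/1603 + 1614262/(-2734) = -153/19*1/1603 + 1614262*(-1/2734) = -153/30457 - 807131/1367 = -24582998018/41634719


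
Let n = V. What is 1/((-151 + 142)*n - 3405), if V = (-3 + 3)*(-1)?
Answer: -1/3405 ≈ -0.00029369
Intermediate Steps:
V = 0 (V = 0*(-1) = 0)
n = 0
1/((-151 + 142)*n - 3405) = 1/((-151 + 142)*0 - 3405) = 1/(-9*0 - 3405) = 1/(0 - 3405) = 1/(-3405) = -1/3405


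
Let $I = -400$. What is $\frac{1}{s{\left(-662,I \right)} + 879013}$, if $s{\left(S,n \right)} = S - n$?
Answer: $\frac{1}{878751} \approx 1.138 \cdot 10^{-6}$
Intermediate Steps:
$\frac{1}{s{\left(-662,I \right)} + 879013} = \frac{1}{\left(-662 - -400\right) + 879013} = \frac{1}{\left(-662 + 400\right) + 879013} = \frac{1}{-262 + 879013} = \frac{1}{878751}$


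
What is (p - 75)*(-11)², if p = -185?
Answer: -31460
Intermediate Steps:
(p - 75)*(-11)² = (-185 - 75)*(-11)² = -260*121 = -31460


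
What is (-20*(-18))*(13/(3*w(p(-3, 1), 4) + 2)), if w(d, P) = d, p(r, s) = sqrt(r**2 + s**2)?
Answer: -4680/43 + 7020*sqrt(10)/43 ≈ 407.42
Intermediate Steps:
(-20*(-18))*(13/(3*w(p(-3, 1), 4) + 2)) = (-20*(-18))*(13/(3*sqrt((-3)**2 + 1**2) + 2)) = 360*(13/(3*sqrt(9 + 1) + 2)) = 360*(13/(3*sqrt(10) + 2)) = 360*(13/(2 + 3*sqrt(10))) = 4680/(2 + 3*sqrt(10))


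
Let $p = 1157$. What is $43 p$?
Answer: $49751$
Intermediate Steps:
$43 p = 43 \cdot 1157 = 49751$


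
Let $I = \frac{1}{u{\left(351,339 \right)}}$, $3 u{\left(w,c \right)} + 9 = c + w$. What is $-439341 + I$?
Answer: $- \frac{99730406}{227} \approx -4.3934 \cdot 10^{5}$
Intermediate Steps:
$u{\left(w,c \right)} = -3 + \frac{c}{3} + \frac{w}{3}$ ($u{\left(w,c \right)} = -3 + \frac{c + w}{3} = -3 + \left(\frac{c}{3} + \frac{w}{3}\right) = -3 + \frac{c}{3} + \frac{w}{3}$)
$I = \frac{1}{227}$ ($I = \frac{1}{-3 + \frac{1}{3} \cdot 339 + \frac{1}{3} \cdot 351} = \frac{1}{-3 + 113 + 117} = \frac{1}{227} \approx 0.0044053$)
$-439341 + I = -439341 + \frac{1}{227} = - \frac{99730406}{227}$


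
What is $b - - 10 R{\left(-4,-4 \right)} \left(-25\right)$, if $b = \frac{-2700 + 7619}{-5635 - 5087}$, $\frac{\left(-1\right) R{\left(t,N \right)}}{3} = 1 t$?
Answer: $- \frac{32170919}{10722} \approx -3000.5$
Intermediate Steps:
$R{\left(t,N \right)} = - 3 t$ ($R{\left(t,N \right)} = - 3 \cdot 1 t = - 3 t$)
$b = - \frac{4919}{10722}$ ($b = \frac{4919}{-10722} = 4919 \left(- \frac{1}{10722}\right) = - \frac{4919}{10722} \approx -0.45878$)
$b - - 10 R{\left(-4,-4 \right)} \left(-25\right) = - \frac{4919}{10722} - - 10 \left(\left(-3\right) \left(-4\right)\right) \left(-25\right) = - \frac{4919}{10722} - \left(-10\right) 12 \left(-25\right) = - \frac{4919}{10722} - \left(-120\right) \left(-25\right) = - \frac{4919}{10722} - 3000 = - \frac{32170919}{10722}$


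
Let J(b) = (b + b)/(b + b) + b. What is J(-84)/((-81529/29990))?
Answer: 2489170/81529 ≈ 30.531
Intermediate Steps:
J(b) = 1 + b (J(b) = (2*b)/((2*b)) + b = (2*b)*(1/(2*b)) + b = 1 + b)
J(-84)/((-81529/29990)) = (1 - 84)/((-81529/29990)) = -83/((-81529*1/29990)) = -83/(-81529/29990) = -83*(-29990/81529) = 2489170/81529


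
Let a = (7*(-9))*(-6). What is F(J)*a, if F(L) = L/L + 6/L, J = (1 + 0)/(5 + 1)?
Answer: 13986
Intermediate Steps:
a = 378 (a = -63*(-6) = 378)
J = ⅙ (J = 1/6 = 1*(⅙) = ⅙ ≈ 0.16667)
F(L) = 1 + 6/L
F(J)*a = ((6 + ⅙)/(⅙))*378 = (6*(37/6))*378 = 37*378 = 13986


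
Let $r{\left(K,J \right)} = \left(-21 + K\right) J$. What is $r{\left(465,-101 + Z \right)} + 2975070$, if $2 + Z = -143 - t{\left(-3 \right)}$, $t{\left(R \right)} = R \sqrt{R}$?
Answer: $2865846 + 1332 i \sqrt{3} \approx 2.8658 \cdot 10^{6} + 2307.1 i$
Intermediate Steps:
$t{\left(R \right)} = R^{\frac{3}{2}}$
$Z = -145 + 3 i \sqrt{3}$ ($Z = -2 - \left(143 + \left(-3\right)^{\frac{3}{2}}\right) = -2 - \left(143 - 3 i \sqrt{3}\right) = -145 + 3 i \sqrt{3} \approx -145.0 + 5.1962 i$)
$r{\left(K,J \right)} = J \left(-21 + K\right)$
$r{\left(465,-101 + Z \right)} + 2975070 = \left(-101 - \left(145 - 3 i \sqrt{3}\right)\right) \left(-21 + 465\right) + 2975070 = \left(-246 + 3 i \sqrt{3}\right) 444 + 2975070 = \left(-109224 + 1332 i \sqrt{3}\right) + 2975070 = 2865846 + 1332 i \sqrt{3}$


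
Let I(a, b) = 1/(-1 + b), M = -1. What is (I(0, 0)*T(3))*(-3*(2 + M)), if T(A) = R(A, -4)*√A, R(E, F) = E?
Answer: 9*√3 ≈ 15.588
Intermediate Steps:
T(A) = A^(3/2) (T(A) = A*√A = A^(3/2))
(I(0, 0)*T(3))*(-3*(2 + M)) = (3^(3/2)/(-1 + 0))*(-3*(2 - 1)) = ((3*√3)/(-1))*(-3*1) = -3*√3*(-3) = 9*√3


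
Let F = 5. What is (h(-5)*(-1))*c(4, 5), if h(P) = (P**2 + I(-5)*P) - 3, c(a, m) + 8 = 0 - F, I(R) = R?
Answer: 611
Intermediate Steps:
c(a, m) = -13 (c(a, m) = -8 + (0 - 1*5) = -8 + (0 - 5) = -8 - 5 = -13)
h(P) = -3 + P**2 - 5*P (h(P) = (P**2 - 5*P) - 3 = -3 + P**2 - 5*P)
(h(-5)*(-1))*c(4, 5) = ((-3 + (-5)**2 - 5*(-5))*(-1))*(-13) = ((-3 + 25 + 25)*(-1))*(-13) = (47*(-1))*(-13) = -47*(-13) = 611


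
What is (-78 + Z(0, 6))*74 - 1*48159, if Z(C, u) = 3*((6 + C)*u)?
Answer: -45939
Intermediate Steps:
Z(C, u) = 3*u*(6 + C) (Z(C, u) = 3*(u*(6 + C)) = 3*u*(6 + C))
(-78 + Z(0, 6))*74 - 1*48159 = (-78 + 3*6*(6 + 0))*74 - 1*48159 = (-78 + 3*6*6)*74 - 48159 = (-78 + 108)*74 - 48159 = 30*74 - 48159 = 2220 - 48159 = -45939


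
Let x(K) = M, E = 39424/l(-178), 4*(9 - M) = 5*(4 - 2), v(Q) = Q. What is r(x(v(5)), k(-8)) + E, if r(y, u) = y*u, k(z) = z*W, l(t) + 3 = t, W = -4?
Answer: -1776/181 ≈ -9.8121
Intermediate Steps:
l(t) = -3 + t
M = 13/2 (M = 9 - 5*(4 - 2)/4 = 9 - 5*2/4 = 9 - ¼*10 = 9 - 5/2 = 13/2 ≈ 6.5000)
k(z) = -4*z (k(z) = z*(-4) = -4*z)
E = -39424/181 (E = 39424/(-3 - 178) = 39424/(-181) = 39424*(-1/181) = -39424/181 ≈ -217.81)
x(K) = 13/2
r(y, u) = u*y
r(x(v(5)), k(-8)) + E = -4*(-8)*(13/2) - 39424/181 = 32*(13/2) - 39424/181 = 208 - 39424/181 = -1776/181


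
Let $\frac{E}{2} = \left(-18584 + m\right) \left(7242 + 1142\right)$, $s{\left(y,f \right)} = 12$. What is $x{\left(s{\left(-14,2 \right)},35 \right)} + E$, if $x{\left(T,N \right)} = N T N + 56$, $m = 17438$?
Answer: $-19201372$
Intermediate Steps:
$x{\left(T,N \right)} = 56 + T N^{2}$ ($x{\left(T,N \right)} = T N^{2} + 56 = 56 + T N^{2}$)
$E = -19216128$ ($E = 2 \left(-18584 + 17438\right) \left(7242 + 1142\right) = 2 \left(\left(-1146\right) 8384\right) = 2 \left(-9608064\right) = -19216128$)
$x{\left(s{\left(-14,2 \right)},35 \right)} + E = \left(56 + 12 \cdot 35^{2}\right) - 19216128 = \left(56 + 12 \cdot 1225\right) - 19216128 = \left(56 + 14700\right) - 19216128 = 14756 - 19216128 = -19201372$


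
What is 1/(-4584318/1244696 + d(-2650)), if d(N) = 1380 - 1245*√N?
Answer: 59230109457132/176851560871465324729 + 803682843690800*I*√106/530554682614395974187 ≈ 3.3491e-7 + 1.5596e-5*I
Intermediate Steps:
1/(-4584318/1244696 + d(-2650)) = 1/(-4584318/1244696 + (1380 - 6225*I*√106)) = 1/(-4584318*1/1244696 + (1380 - 6225*I*√106)) = 1/(-2292159/622348 + (1380 - 6225*I*√106)) = 1/(856548081/622348 - 6225*I*√106)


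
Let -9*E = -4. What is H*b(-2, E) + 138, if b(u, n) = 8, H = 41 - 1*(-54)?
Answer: 898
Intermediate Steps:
E = 4/9 (E = -⅑*(-4) = 4/9 ≈ 0.44444)
H = 95 (H = 41 + 54 = 95)
H*b(-2, E) + 138 = 95*8 + 138 = 760 + 138 = 898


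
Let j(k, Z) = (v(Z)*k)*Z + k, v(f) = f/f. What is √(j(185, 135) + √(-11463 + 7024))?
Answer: √(25160 + I*√4439) ≈ 158.62 + 0.21*I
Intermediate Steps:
v(f) = 1
j(k, Z) = k + Z*k (j(k, Z) = (1*k)*Z + k = k*Z + k = Z*k + k = k + Z*k)
√(j(185, 135) + √(-11463 + 7024)) = √(185*(1 + 135) + √(-11463 + 7024)) = √(185*136 + √(-4439)) = √(25160 + I*√4439)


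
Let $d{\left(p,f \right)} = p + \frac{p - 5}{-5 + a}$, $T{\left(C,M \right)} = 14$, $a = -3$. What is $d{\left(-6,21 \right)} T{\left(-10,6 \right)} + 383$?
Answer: $\frac{1273}{4} \approx 318.25$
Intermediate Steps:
$d{\left(p,f \right)} = \frac{5}{8} + \frac{7 p}{8}$ ($d{\left(p,f \right)} = p + \frac{p - 5}{-5 - 3} = p + \frac{-5 + p}{-8} = p + \left(-5 + p\right) \left(- \frac{1}{8}\right) = p - \left(- \frac{5}{8} + \frac{p}{8}\right) = \frac{5}{8} + \frac{7 p}{8}$)
$d{\left(-6,21 \right)} T{\left(-10,6 \right)} + 383 = \left(\frac{5}{8} + \frac{7}{8} \left(-6\right)\right) 14 + 383 = \left(\frac{5}{8} - \frac{21}{4}\right) 14 + 383 = \left(- \frac{37}{8}\right) 14 + 383 = - \frac{259}{4} + 383 = \frac{1273}{4}$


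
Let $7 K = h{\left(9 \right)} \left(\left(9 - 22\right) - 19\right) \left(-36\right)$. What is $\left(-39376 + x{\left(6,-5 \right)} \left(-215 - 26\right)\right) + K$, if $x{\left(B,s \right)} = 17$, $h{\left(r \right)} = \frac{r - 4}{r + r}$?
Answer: $- \frac{303991}{7} \approx -43427.0$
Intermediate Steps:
$h{\left(r \right)} = \frac{-4 + r}{2 r}$
$K = \frac{320}{7}$ ($K = \frac{\frac{-4 + 9}{2 \cdot 9} \left(\left(9 - 22\right) - 19\right) \left(-36\right)}{7} = \frac{\frac{1}{2} \cdot \frac{1}{9} \cdot 5 \left(-13 - 19\right) \left(-36\right)}{7} = \frac{\frac{5}{18} \left(-32\right) \left(-36\right)}{7} = \frac{\left(- \frac{80}{9}\right) \left(-36\right)}{7} = \frac{1}{7} \cdot 320 = \frac{320}{7} \approx 45.714$)
$\left(-39376 + x{\left(6,-5 \right)} \left(-215 - 26\right)\right) + K = \left(-39376 + 17 \left(-215 - 26\right)\right) + \frac{320}{7} = \left(-39376 + 17 \left(-241\right)\right) + \frac{320}{7} = \left(-39376 - 4097\right) + \frac{320}{7} = -43473 + \frac{320}{7} = - \frac{303991}{7}$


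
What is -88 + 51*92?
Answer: 4604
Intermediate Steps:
-88 + 51*92 = -88 + 4692 = 4604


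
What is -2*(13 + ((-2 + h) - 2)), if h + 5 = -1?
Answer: -6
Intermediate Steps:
h = -6 (h = -5 - 1 = -6)
-2*(13 + ((-2 + h) - 2)) = -2*(13 + ((-2 - 6) - 2)) = -2*(13 + (-8 - 2)) = -2*(13 - 10) = -2*3 = -6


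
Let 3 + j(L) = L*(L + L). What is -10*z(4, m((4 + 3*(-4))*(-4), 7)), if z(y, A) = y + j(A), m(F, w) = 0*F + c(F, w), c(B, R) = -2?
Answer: -90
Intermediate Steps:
j(L) = -3 + 2*L**2 (j(L) = -3 + L*(L + L) = -3 + L*(2*L) = -3 + 2*L**2)
m(F, w) = -2 (m(F, w) = 0*F - 2 = 0 - 2 = -2)
z(y, A) = -3 + y + 2*A**2 (z(y, A) = y + (-3 + 2*A**2) = -3 + y + 2*A**2)
-10*z(4, m((4 + 3*(-4))*(-4), 7)) = -10*(-3 + 4 + 2*(-2)**2) = -10*(-3 + 4 + 2*4) = -10*(-3 + 4 + 8) = -10*9 = -90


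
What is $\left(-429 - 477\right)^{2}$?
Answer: $820836$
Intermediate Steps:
$\left(-429 - 477\right)^{2} = \left(-906\right)^{2} = 820836$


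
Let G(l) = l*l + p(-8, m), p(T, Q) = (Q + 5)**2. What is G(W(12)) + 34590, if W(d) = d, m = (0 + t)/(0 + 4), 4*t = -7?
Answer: 8897233/256 ≈ 34755.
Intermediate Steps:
t = -7/4 (t = (1/4)*(-7) = -7/4 ≈ -1.7500)
m = -7/16 (m = (0 - 7/4)/(0 + 4) = -7/4/4 = -7/4*1/4 = -7/16 ≈ -0.43750)
p(T, Q) = (5 + Q)**2
G(l) = 5329/256 + l**2 (G(l) = l*l + (5 - 7/16)**2 = l**2 + (73/16)**2 = l**2 + 5329/256 = 5329/256 + l**2)
G(W(12)) + 34590 = (5329/256 + 12**2) + 34590 = (5329/256 + 144) + 34590 = 42193/256 + 34590 = 8897233/256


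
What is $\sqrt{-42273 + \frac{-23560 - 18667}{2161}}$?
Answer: $\frac{2 i \sqrt{49375705745}}{2161} \approx 205.65 i$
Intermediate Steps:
$\sqrt{-42273 + \frac{-23560 - 18667}{2161}} = \sqrt{-42273 - \frac{42227}{2161}} = \sqrt{- \frac{91394180}{2161}} = \frac{2 i \sqrt{49375705745}}{2161}$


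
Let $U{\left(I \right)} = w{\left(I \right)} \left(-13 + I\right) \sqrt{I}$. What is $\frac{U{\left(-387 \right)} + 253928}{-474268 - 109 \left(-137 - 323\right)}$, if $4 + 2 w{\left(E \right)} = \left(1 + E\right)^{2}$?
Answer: $- \frac{31741}{53016} + \frac{465600 i \sqrt{43}}{2209} \approx -0.59871 + 1382.1 i$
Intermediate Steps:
$w{\left(E \right)} = -2 + \frac{\left(1 + E\right)^{2}}{2}$
$U{\left(I \right)} = \sqrt{I} \left(-13 + I\right) \left(-2 + \frac{\left(1 + I\right)^{2}}{2}\right)$ ($U{\left(I \right)} = \left(-2 + \frac{\left(1 + I\right)^{2}}{2}\right) \left(-13 + I\right) \sqrt{I} = \left(-13 + I\right) \left(-2 + \frac{\left(1 + I\right)^{2}}{2}\right) \sqrt{I} = \sqrt{I} \left(-13 + I\right) \left(-2 + \frac{\left(1 + I\right)^{2}}{2}\right)$)
$\frac{U{\left(-387 \right)} + 253928}{-474268 - 109 \left(-137 - 323\right)} = \frac{\frac{\sqrt{-387} \left(-13 - 387\right) \left(-4 + \left(1 - 387\right)^{2}\right)}{2} + 253928}{-474268 - 109 \left(-137 - 323\right)} = \frac{\frac{1}{2} \cdot 3 i \sqrt{43} \left(-400\right) \left(-4 + \left(-386\right)^{2}\right) + 253928}{-474268 - -50140} = \frac{\frac{1}{2} \cdot 3 i \sqrt{43} \left(-400\right) \left(-4 + 148996\right) + 253928}{-474268 + 50140} = \frac{\frac{1}{2} \cdot 3 i \sqrt{43} \left(-400\right) 148992 + 253928}{-424128} = \left(- 89395200 i \sqrt{43} + 253928\right) \left(- \frac{1}{424128}\right) = \left(253928 - 89395200 i \sqrt{43}\right) \left(- \frac{1}{424128}\right) = - \frac{31741}{53016} + \frac{465600 i \sqrt{43}}{2209}$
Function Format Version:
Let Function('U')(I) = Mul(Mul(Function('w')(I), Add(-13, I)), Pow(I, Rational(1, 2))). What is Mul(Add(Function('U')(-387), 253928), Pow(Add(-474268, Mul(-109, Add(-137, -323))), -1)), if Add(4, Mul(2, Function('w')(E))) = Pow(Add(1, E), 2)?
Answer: Add(Rational(-31741, 53016), Mul(Rational(465600, 2209), I, Pow(43, Rational(1, 2)))) ≈ Add(-0.59871, Mul(1382.1, I))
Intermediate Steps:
Function('w')(E) = Add(-2, Mul(Rational(1, 2), Pow(Add(1, E), 2)))
Function('U')(I) = Mul(Pow(I, Rational(1, 2)), Add(-13, I), Add(-2, Mul(Rational(1, 2), Pow(Add(1, I), 2)))) (Function('U')(I) = Mul(Mul(Add(-2, Mul(Rational(1, 2), Pow(Add(1, I), 2))), Add(-13, I)), Pow(I, Rational(1, 2))) = Mul(Mul(Add(-13, I), Add(-2, Mul(Rational(1, 2), Pow(Add(1, I), 2)))), Pow(I, Rational(1, 2))) = Mul(Pow(I, Rational(1, 2)), Add(-13, I), Add(-2, Mul(Rational(1, 2), Pow(Add(1, I), 2)))))
Mul(Add(Function('U')(-387), 253928), Pow(Add(-474268, Mul(-109, Add(-137, -323))), -1)) = Mul(Add(Mul(Rational(1, 2), Pow(-387, Rational(1, 2)), Add(-13, -387), Add(-4, Pow(Add(1, -387), 2))), 253928), Pow(Add(-474268, Mul(-109, Add(-137, -323))), -1)) = Mul(Add(Mul(Rational(1, 2), Mul(3, I, Pow(43, Rational(1, 2))), -400, Add(-4, Pow(-386, 2))), 253928), Pow(Add(-474268, Mul(-109, -460)), -1)) = Mul(Add(Mul(Rational(1, 2), Mul(3, I, Pow(43, Rational(1, 2))), -400, Add(-4, 148996)), 253928), Pow(Add(-474268, 50140), -1)) = Mul(Add(Mul(Rational(1, 2), Mul(3, I, Pow(43, Rational(1, 2))), -400, 148992), 253928), Pow(-424128, -1)) = Mul(Add(Mul(-89395200, I, Pow(43, Rational(1, 2))), 253928), Rational(-1, 424128)) = Mul(Add(253928, Mul(-89395200, I, Pow(43, Rational(1, 2)))), Rational(-1, 424128)) = Add(Rational(-31741, 53016), Mul(Rational(465600, 2209), I, Pow(43, Rational(1, 2))))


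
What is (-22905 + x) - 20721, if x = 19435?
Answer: -24191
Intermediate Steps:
(-22905 + x) - 20721 = (-22905 + 19435) - 20721 = -3470 - 20721 = -24191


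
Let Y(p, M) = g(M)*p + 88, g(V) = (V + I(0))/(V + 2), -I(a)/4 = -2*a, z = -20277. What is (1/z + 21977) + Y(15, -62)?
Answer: 895452595/40554 ≈ 22081.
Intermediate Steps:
I(a) = 8*a (I(a) = -(-8)*a = 8*a)
g(V) = V/(2 + V) (g(V) = (V + 8*0)/(V + 2) = (V + 0)/(2 + V) = V/(2 + V))
Y(p, M) = 88 + M*p/(2 + M) (Y(p, M) = (M/(2 + M))*p + 88 = M*p/(2 + M) + 88 = 88 + M*p/(2 + M))
(1/z + 21977) + Y(15, -62) = (1/(-20277) + 21977) + (176 + 88*(-62) - 62*15)/(2 - 62) = (-1/20277 + 21977) + (176 - 5456 - 930)/(-60) = 445627628/20277 - 1/60*(-6210) = 445627628/20277 + 207/2 = 895452595/40554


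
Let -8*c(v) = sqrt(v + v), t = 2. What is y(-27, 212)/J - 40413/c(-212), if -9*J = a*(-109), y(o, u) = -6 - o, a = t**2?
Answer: 189/436 - 80826*I*sqrt(106)/53 ≈ 0.43349 - 15701.0*I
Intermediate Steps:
a = 4 (a = 2**2 = 4)
J = 436/9 (J = -4*(-109)/9 = -1/9*(-436) = 436/9 ≈ 48.444)
c(v) = -sqrt(2)*sqrt(v)/8 (c(v) = -sqrt(v + v)/8 = -sqrt(2)*sqrt(v)/8)
y(-27, 212)/J - 40413/c(-212) = (-6 - 1*(-27))/(436/9) - 40413*2*I*sqrt(106)/53 = (-6 + 27)*(9/436) - 40413*2*I*sqrt(106)/53 = 21*(9/436) - 40413*2*I*sqrt(106)/53 = 189/436 - 80826*I*sqrt(106)/53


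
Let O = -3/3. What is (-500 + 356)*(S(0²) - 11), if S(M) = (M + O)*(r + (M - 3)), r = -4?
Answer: 576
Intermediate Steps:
O = -1 (O = -3*⅓ = -1)
S(M) = (-1 + M)*(-7 + M) (S(M) = (M - 1)*(-4 + (M - 3)) = (-1 + M)*(-4 + (-3 + M)) = (-1 + M)*(-7 + M))
(-500 + 356)*(S(0²) - 11) = (-500 + 356)*((7 + (0²)² - 8*0²) - 11) = -144*((7 + 0² - 8*0) - 11) = -144*((7 + 0 + 0) - 11) = -144*(7 - 11) = -144*(-4) = 576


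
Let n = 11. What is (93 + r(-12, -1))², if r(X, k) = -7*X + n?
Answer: 35344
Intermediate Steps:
r(X, k) = 11 - 7*X (r(X, k) = -7*X + 11 = 11 - 7*X)
(93 + r(-12, -1))² = (93 + (11 - 7*(-12)))² = (93 + (11 + 84))² = (93 + 95)² = 188² = 35344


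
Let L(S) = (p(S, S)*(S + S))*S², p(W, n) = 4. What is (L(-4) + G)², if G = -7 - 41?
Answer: 313600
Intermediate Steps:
G = -48
L(S) = 8*S³ (L(S) = (4*(S + S))*S² = (4*(2*S))*S² = (8*S)*S² = 8*S³)
(L(-4) + G)² = (8*(-4)³ - 48)² = (8*(-64) - 48)² = (-512 - 48)² = (-560)² = 313600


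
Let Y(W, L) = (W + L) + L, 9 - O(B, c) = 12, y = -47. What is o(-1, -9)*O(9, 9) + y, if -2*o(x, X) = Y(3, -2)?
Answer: -97/2 ≈ -48.500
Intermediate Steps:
O(B, c) = -3 (O(B, c) = 9 - 1*12 = 9 - 12 = -3)
Y(W, L) = W + 2*L (Y(W, L) = (L + W) + L = W + 2*L)
o(x, X) = ½ (o(x, X) = -(3 + 2*(-2))/2 = -(3 - 4)/2 = -½*(-1) = ½)
o(-1, -9)*O(9, 9) + y = (½)*(-3) - 47 = -3/2 - 47 = -97/2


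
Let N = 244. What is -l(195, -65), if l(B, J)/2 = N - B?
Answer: -98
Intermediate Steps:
l(B, J) = 488 - 2*B (l(B, J) = 2*(244 - B) = 488 - 2*B)
-l(195, -65) = -(488 - 2*195) = -(488 - 390) = -1*98 = -98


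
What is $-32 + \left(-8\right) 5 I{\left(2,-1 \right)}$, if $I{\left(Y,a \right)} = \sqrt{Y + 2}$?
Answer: $-112$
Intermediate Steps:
$I{\left(Y,a \right)} = \sqrt{2 + Y}$
$-32 + \left(-8\right) 5 I{\left(2,-1 \right)} = -32 + \left(-8\right) 5 \sqrt{2 + 2} = -32 - 40 \sqrt{4} = -32 - 80 = -112$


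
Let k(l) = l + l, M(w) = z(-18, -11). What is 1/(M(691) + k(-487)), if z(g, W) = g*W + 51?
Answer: -1/725 ≈ -0.0013793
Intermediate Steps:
z(g, W) = 51 + W*g (z(g, W) = W*g + 51 = 51 + W*g)
M(w) = 249 (M(w) = 51 - 11*(-18) = 51 + 198 = 249)
k(l) = 2*l
1/(M(691) + k(-487)) = 1/(249 + 2*(-487)) = 1/(249 - 974) = 1/(-725) = -1/725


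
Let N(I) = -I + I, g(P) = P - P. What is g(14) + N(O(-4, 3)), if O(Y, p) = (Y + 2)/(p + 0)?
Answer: 0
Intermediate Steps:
g(P) = 0
O(Y, p) = (2 + Y)/p
N(I) = 0
g(14) + N(O(-4, 3)) = 0 + 0 = 0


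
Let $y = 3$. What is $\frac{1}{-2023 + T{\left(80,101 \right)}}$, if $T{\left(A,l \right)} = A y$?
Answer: $- \frac{1}{1783} \approx -0.00056085$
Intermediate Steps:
$T{\left(A,l \right)} = 3 A$ ($T{\left(A,l \right)} = A 3 = 3 A$)
$\frac{1}{-2023 + T{\left(80,101 \right)}} = \frac{1}{-2023 + 3 \cdot 80} = \frac{1}{-2023 + 240} = \frac{1}{-1783} = - \frac{1}{1783}$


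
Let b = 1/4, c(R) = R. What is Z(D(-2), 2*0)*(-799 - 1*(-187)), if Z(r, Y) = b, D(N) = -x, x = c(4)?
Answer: -153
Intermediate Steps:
x = 4
b = ¼ ≈ 0.25000
D(N) = -4 (D(N) = -1*4 = -4)
Z(r, Y) = ¼
Z(D(-2), 2*0)*(-799 - 1*(-187)) = (-799 - 1*(-187))/4 = (-799 + 187)/4 = (¼)*(-612) = -153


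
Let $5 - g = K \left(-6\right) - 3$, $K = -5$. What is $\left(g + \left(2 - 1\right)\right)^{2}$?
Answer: $441$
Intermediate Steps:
$g = -22$ ($g = 5 - \left(\left(-5\right) \left(-6\right) - 3\right) = 5 - \left(30 - 3\right) = 5 - 27 = -22$)
$\left(g + \left(2 - 1\right)\right)^{2} = \left(-22 + \left(2 - 1\right)\right)^{2} = \left(-22 + 1\right)^{2} = \left(-21\right)^{2} = 441$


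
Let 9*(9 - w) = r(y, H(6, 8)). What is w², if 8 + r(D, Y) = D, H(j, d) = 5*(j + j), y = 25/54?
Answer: 22857961/236196 ≈ 96.775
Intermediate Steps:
y = 25/54 (y = 25*(1/54) = 25/54 ≈ 0.46296)
H(j, d) = 10*j (H(j, d) = 5*(2*j) = 10*j)
r(D, Y) = -8 + D
w = 4781/486 (w = 9 - (-8 + 25/54)/9 = 9 - ⅑*(-407/54) = 9 + 407/486 = 4781/486 ≈ 9.8374)
w² = (4781/486)² = 22857961/236196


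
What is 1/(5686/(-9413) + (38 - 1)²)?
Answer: 9413/12880711 ≈ 0.00073078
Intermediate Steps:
1/(5686/(-9413) + (38 - 1)²) = 1/(5686*(-1/9413) + 37²) = 1/(-5686/9413 + 1369) = 1/(12880711/9413) = 9413/12880711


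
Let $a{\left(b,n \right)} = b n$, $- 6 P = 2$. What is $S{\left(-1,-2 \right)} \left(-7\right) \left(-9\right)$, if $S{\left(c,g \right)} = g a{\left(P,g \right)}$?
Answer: $-84$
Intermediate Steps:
$P = - \frac{1}{3}$ ($P = \left(- \frac{1}{6}\right) 2 = - \frac{1}{3} \approx -0.33333$)
$S{\left(c,g \right)} = - \frac{g^{2}}{3}$ ($S{\left(c,g \right)} = g \left(- \frac{g}{3}\right) = - \frac{g^{2}}{3}$)
$S{\left(-1,-2 \right)} \left(-7\right) \left(-9\right) = - \frac{\left(-2\right)^{2}}{3} \left(-7\right) \left(-9\right) = \left(- \frac{1}{3}\right) 4 \left(-7\right) \left(-9\right) = \left(- \frac{4}{3}\right) \left(-7\right) \left(-9\right) = \frac{28}{3} \left(-9\right) = -84$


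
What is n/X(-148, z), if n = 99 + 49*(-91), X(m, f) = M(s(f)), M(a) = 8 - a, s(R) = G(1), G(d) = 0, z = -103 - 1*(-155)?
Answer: -545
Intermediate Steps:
z = 52 (z = -103 + 155 = 52)
s(R) = 0
X(m, f) = 8 (X(m, f) = 8 - 1*0 = 8 + 0 = 8)
n = -4360 (n = 99 - 4459 = -4360)
n/X(-148, z) = -4360/8 = -4360*⅛ = -545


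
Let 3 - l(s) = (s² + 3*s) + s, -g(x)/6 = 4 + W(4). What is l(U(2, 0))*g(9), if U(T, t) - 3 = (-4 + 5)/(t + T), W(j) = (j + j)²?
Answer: 9486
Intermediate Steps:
W(j) = 4*j² (W(j) = (2*j)² = 4*j²)
U(T, t) = 3 + 1/(T + t) (U(T, t) = 3 + (-4 + 5)/(t + T) = 3 + 1/(T + t))
g(x) = -408 (g(x) = -6*(4 + 4*4²) = -6*(4 + 4*16) = -6*(4 + 64) = -6*68 = -408)
l(s) = 3 - s² - 4*s (l(s) = 3 - ((s² + 3*s) + s) = 3 - (s² + 4*s) = 3 + (-s² - 4*s) = 3 - s² - 4*s)
l(U(2, 0))*g(9) = (3 - ((1 + 3*2 + 3*0)/(2 + 0))² - 4*(1 + 3*2 + 3*0)/(2 + 0))*(-408) = (3 - ((1 + 6 + 0)/2)² - 4*(1 + 6 + 0)/2)*(-408) = (3 - ((½)*7)² - 2*7)*(-408) = (3 - (7/2)² - 4*7/2)*(-408) = (3 - 1*49/4 - 14)*(-408) = (3 - 49/4 - 14)*(-408) = -93/4*(-408) = 9486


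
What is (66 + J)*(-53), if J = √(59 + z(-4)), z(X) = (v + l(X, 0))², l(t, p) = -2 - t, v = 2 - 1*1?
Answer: -3498 - 106*√17 ≈ -3935.1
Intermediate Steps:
v = 1 (v = 2 - 1 = 1)
z(X) = (-1 - X)² (z(X) = (1 + (-2 - X))² = (-1 - X)²)
J = 2*√17 (J = √(59 + (1 - 4)²) = √(59 + (-3)²) = √(59 + 9) = √68 = 2*√17 ≈ 8.2462)
(66 + J)*(-53) = (66 + 2*√17)*(-53) = -3498 - 106*√17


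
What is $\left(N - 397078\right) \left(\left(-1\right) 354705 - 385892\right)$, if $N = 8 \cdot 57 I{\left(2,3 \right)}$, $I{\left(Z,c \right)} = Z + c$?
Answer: $292386214406$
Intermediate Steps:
$N = 2280$ ($N = 8 \cdot 57 \left(2 + 3\right) = 456 \cdot 5 = 2280$)
$\left(N - 397078\right) \left(\left(-1\right) 354705 - 385892\right) = \left(2280 - 397078\right) \left(\left(-1\right) 354705 - 385892\right) = - 394798 \left(-354705 - 385892\right) = \left(-394798\right) \left(-740597\right) = 292386214406$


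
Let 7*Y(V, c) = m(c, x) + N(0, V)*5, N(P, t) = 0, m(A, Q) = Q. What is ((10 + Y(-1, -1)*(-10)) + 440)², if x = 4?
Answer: 9672100/49 ≈ 1.9739e+5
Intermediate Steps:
Y(V, c) = 4/7 (Y(V, c) = (4 + 0*5)/7 = (4 + 0)/7 = (⅐)*4 = 4/7)
((10 + Y(-1, -1)*(-10)) + 440)² = ((10 + (4/7)*(-10)) + 440)² = ((10 - 40/7) + 440)² = (30/7 + 440)² = (3110/7)² = 9672100/49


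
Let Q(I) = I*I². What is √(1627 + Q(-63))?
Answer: 2*I*√62105 ≈ 498.42*I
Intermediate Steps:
Q(I) = I³
√(1627 + Q(-63)) = √(1627 + (-63)³) = √(1627 - 250047) = √(-248420) = 2*I*√62105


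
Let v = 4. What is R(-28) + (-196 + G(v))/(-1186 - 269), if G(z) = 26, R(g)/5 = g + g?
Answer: -81446/291 ≈ -279.88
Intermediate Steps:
R(g) = 10*g (R(g) = 5*(g + g) = 5*(2*g) = 10*g)
R(-28) + (-196 + G(v))/(-1186 - 269) = 10*(-28) + (-196 + 26)/(-1186 - 269) = -280 - 170/(-1455) = -280 - 170*(-1/1455) = -280 + 34/291 = -81446/291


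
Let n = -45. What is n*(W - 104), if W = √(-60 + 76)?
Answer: 4500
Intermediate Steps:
W = 4 (W = √16 = 4)
n*(W - 104) = -45*(4 - 104) = -45*(-100) = 4500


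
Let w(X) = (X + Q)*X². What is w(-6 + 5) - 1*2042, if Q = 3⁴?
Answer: -1962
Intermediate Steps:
Q = 81
w(X) = X²*(81 + X) (w(X) = (X + 81)*X² = (81 + X)*X² = X²*(81 + X))
w(-6 + 5) - 1*2042 = (-6 + 5)²*(81 + (-6 + 5)) - 1*2042 = (-1)²*(81 - 1) - 2042 = 1*80 - 2042 = 80 - 2042 = -1962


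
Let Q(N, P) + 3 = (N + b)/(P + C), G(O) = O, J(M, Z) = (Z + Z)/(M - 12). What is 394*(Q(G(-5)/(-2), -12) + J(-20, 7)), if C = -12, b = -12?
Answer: -14381/12 ≈ -1198.4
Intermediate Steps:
J(M, Z) = 2*Z/(-12 + M) (J(M, Z) = (2*Z)/(-12 + M) = 2*Z/(-12 + M))
Q(N, P) = -3 + (-12 + N)/(-12 + P) (Q(N, P) = -3 + (N - 12)/(P - 12) = -3 + (-12 + N)/(-12 + P))
394*(Q(G(-5)/(-2), -12) + J(-20, 7)) = 394*((24 - 5/(-2) - 3*(-12))/(-12 - 12) + 2*7/(-12 - 20)) = 394*((24 - 5*(-1/2) + 36)/(-24) + 2*7/(-32)) = 394*(-(24 + 5/2 + 36)/24 + 2*7*(-1/32)) = 394*(-1/24*125/2 - 7/16) = 394*(-125/48 - 7/16) = 394*(-73/24) = -14381/12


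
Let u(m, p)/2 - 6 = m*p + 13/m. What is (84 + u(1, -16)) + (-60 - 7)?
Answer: 23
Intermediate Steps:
u(m, p) = 12 + 26/m + 2*m*p (u(m, p) = 12 + 2*(m*p + 13/m) = 12 + 2*(13/m + m*p) = 12 + (26/m + 2*m*p) = 12 + 26/m + 2*m*p)
(84 + u(1, -16)) + (-60 - 7) = (84 + (12 + 26/1 + 2*1*(-16))) + (-60 - 7) = (84 + (12 + 26*1 - 32)) - 67 = (84 + (12 + 26 - 32)) - 67 = (84 + 6) - 67 = 90 - 67 = 23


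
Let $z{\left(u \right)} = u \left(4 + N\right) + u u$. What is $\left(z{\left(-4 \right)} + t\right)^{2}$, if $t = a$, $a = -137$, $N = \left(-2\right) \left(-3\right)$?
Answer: $25921$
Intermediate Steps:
$N = 6$
$z{\left(u \right)} = u^{2} + 10 u$ ($z{\left(u \right)} = u \left(4 + 6\right) + u u = u 10 + u^{2} = 10 u + u^{2} = u^{2} + 10 u$)
$t = -137$
$\left(z{\left(-4 \right)} + t\right)^{2} = \left(- 4 \left(10 - 4\right) - 137\right)^{2} = \left(\left(-4\right) 6 - 137\right)^{2} = \left(-24 - 137\right)^{2} = \left(-161\right)^{2} = 25921$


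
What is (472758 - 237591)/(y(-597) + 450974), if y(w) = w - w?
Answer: 235167/450974 ≈ 0.52146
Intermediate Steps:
y(w) = 0
(472758 - 237591)/(y(-597) + 450974) = (472758 - 237591)/(0 + 450974) = 235167/450974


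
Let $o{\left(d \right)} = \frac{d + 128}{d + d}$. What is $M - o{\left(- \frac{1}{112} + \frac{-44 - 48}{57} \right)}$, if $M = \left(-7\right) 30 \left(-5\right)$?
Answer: $\frac{22564891}{20722} \approx 1088.9$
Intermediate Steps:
$o{\left(d \right)} = \frac{128 + d}{2 d}$
$M = 1050$ ($M = \left(-210\right) \left(-5\right) = 1050$)
$M - o{\left(- \frac{1}{112} + \frac{-44 - 48}{57} \right)} = 1050 - \frac{128 + \left(- \frac{1}{112} + \frac{-44 - 48}{57}\right)}{2 \left(- \frac{1}{112} + \frac{-44 - 48}{57}\right)} = 1050 - \frac{128 - \frac{10361}{6384}}{2 \left(\left(-1\right) \frac{1}{112} - \frac{92}{57}\right)} = 1050 - \frac{128 - \frac{10361}{6384}}{2 \left(- \frac{1}{112} - \frac{92}{57}\right)} = 1050 - \frac{128 - \frac{10361}{6384}}{2 \left(- \frac{10361}{6384}\right)} = 1050 - \frac{1}{2} \left(- \frac{6384}{10361}\right) \frac{806791}{6384} = 1050 - - \frac{806791}{20722} = 1050 + \frac{806791}{20722} = \frac{22564891}{20722}$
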